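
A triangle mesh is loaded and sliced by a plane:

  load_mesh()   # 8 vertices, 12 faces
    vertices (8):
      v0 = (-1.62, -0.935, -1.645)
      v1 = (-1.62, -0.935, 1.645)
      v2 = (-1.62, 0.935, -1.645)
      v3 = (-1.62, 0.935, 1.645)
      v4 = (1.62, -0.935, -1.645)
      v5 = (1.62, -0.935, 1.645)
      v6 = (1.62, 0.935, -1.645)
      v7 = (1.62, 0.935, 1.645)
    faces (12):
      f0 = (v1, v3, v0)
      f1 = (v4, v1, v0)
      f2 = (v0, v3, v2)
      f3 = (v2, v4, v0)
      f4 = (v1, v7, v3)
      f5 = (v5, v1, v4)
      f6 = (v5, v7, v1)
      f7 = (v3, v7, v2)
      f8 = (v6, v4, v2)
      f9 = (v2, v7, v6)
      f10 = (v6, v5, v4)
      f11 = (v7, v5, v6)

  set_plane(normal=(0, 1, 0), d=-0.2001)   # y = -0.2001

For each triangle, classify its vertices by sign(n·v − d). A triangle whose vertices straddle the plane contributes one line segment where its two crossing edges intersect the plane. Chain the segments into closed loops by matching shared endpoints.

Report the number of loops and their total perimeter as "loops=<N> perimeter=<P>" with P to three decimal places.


Straddling triangles (8 of 12):
  (v1,v3,v0) [-+-] → (-1.62, -0.2001, 1.645)–(-1.62, -0.2001, -0.352048)  len=1.9970
  (v0,v3,v2) [-++] → (-1.62, -0.2001, -0.352048)–(-1.62, -0.2001, -1.645)  len=1.2930
  (v2,v4,v0) [+--] → (0.346697, -0.2001, -1.645)–(-1.62, -0.2001, -1.645)  len=1.9667
  (v1,v7,v3) [-++] → (-0.346697, -0.2001, 1.645)–(-1.62, -0.2001, 1.645)  len=1.2733
  (v5,v7,v1) [-+-] → (1.62, -0.2001, 1.645)–(-0.346697, -0.2001, 1.645)  len=1.9667
  (v6,v4,v2) [+-+] → (1.62, -0.2001, -1.645)–(0.346697, -0.2001, -1.645)  len=1.2733
  (v6,v5,v4) [+--] → (1.62, -0.2001, 0.352048)–(1.62, -0.2001, -1.645)  len=1.9970
  (v7,v5,v6) [+-+] → (1.62, -0.2001, 1.645)–(1.62, -0.2001, 0.352048)  len=1.2930

Chained into 1 loop(s):
  loop 1: 8 segments, perimeter = 13.0600
Total perimeter = 13.060

loops=1 perimeter=13.060


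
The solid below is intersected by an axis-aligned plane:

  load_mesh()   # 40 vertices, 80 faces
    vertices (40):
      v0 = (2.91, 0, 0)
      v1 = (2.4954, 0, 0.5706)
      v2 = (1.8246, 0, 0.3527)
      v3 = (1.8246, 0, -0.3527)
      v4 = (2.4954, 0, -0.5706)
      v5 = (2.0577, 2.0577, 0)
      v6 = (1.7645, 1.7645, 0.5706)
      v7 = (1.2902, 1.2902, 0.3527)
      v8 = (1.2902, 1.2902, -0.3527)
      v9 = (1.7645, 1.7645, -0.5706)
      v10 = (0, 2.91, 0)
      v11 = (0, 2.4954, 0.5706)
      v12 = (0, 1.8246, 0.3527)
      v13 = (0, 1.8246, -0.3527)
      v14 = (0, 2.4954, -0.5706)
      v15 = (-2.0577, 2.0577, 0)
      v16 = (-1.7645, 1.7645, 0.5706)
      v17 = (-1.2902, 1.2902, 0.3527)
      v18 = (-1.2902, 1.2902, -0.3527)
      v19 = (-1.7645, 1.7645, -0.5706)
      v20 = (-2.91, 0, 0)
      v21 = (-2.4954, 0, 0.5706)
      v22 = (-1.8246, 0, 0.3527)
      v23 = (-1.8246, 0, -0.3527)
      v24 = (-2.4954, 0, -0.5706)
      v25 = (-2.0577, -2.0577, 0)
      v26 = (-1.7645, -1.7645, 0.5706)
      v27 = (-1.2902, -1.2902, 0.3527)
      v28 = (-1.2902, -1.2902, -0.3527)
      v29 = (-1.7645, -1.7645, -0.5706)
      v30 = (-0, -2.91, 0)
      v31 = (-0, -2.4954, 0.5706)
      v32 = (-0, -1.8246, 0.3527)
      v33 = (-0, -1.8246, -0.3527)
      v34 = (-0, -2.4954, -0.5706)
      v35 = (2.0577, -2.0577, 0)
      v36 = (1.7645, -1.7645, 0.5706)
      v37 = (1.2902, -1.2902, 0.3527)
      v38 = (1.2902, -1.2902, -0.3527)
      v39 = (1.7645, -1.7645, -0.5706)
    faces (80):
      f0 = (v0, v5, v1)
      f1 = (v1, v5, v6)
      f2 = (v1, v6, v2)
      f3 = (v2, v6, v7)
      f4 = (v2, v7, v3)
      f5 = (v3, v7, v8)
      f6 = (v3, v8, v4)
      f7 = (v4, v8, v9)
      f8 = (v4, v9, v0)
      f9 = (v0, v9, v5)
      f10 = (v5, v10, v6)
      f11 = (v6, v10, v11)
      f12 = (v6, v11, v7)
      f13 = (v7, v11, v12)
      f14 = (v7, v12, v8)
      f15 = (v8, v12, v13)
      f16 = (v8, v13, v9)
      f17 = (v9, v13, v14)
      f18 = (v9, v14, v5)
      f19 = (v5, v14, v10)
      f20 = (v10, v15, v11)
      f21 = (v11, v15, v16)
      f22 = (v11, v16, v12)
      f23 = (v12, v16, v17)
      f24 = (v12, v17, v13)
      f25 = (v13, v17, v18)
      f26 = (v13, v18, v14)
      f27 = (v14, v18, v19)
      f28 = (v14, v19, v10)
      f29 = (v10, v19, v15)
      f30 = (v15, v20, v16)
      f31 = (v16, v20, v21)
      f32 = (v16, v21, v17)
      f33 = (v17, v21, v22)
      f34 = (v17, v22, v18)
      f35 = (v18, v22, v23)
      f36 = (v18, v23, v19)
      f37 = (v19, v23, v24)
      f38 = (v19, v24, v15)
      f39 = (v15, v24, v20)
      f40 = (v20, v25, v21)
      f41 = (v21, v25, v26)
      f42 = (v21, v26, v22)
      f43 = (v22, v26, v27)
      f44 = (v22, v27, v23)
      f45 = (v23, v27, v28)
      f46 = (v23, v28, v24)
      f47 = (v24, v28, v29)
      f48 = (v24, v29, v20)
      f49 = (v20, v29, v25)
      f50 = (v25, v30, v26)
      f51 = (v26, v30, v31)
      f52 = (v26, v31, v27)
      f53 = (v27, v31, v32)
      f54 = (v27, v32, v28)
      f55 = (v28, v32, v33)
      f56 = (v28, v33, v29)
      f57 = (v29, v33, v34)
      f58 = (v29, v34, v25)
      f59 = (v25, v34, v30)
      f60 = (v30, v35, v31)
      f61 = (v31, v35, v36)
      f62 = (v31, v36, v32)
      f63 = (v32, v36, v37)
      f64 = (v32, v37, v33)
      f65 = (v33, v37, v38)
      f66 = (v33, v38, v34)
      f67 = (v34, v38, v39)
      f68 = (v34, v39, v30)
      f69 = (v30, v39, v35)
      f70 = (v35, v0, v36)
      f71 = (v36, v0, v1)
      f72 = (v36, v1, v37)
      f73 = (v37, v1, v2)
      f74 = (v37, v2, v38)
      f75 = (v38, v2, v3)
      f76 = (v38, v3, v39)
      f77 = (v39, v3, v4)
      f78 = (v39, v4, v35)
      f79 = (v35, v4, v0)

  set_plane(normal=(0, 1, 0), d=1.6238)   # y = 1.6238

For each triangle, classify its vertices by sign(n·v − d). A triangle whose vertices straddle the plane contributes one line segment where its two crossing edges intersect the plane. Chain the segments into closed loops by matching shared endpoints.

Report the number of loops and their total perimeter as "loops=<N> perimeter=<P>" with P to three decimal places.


loops=2 perimeter=9.666

Straddling triangles (24 of 80):
  (v0,v5,v1) [-+-] → (2.23742, 1.6238, 0)–(2.15, 1.6238, 0.12032)  len=0.1487
  (v1,v5,v6) [-++] → (2.15, 1.6238, 0.12032)–(1.82278, 1.6238, 0.5706)  len=0.5566
  (v1,v6,v2) [-+-] → (1.82278, 1.6238, 0.5706)–(1.76929, 1.6238, 0.553225)  len=0.0562
  (v2,v6,v7) [-+-] → (1.76929, 1.6238, 0.553225)–(1.6238, 1.6238, 0.50596)  len=0.1530
  (v4,v8,v9) [--+] → (1.6238, 1.6238, -0.50596)–(1.82278, 1.6238, -0.5706)  len=0.2092
  (v4,v9,v0) [-+-] → (1.82278, 1.6238, -0.5706)–(1.85584, 1.6238, -0.525101)  len=0.0562
  (v0,v9,v5) [-++] → (1.85584, 1.6238, -0.525101)–(2.23742, 1.6238, 0)  len=0.6491
  (v6,v11,v7) [++-] → (0.933072, 1.6238, 0.413015)–(1.6238, 1.6238, 0.50596)  len=0.6970
  (v7,v11,v12) [-++] → (0.933072, 1.6238, 0.413015)–(0.484791, 1.6238, 0.3527)  len=0.4523
  (v7,v12,v8) [-+-] → (0.484791, 1.6238, 0.3527)–(0.484791, 1.6238, 0.087647)  len=0.2651
  (v8,v12,v13) [-++] → (0.484791, 1.6238, 0.087647)–(0.484791, 1.6238, -0.3527)  len=0.4403
  (v8,v13,v9) [-++] → (0.484791, 1.6238, -0.3527)–(1.6238, 1.6238, -0.50596)  len=1.1493
  (v12,v16,v17) [++-] → (-1.6238, 1.6238, 0.50596)–(-0.484791, 1.6238, 0.3527)  len=1.1493
  (v12,v17,v13) [+-+] → (-0.484791, 1.6238, 0.3527)–(-0.484791, 1.6238, -0.087647)  len=0.4403
  (v13,v17,v18) [+--] → (-0.484791, 1.6238, -0.087647)–(-0.484791, 1.6238, -0.3527)  len=0.2651
  (v13,v18,v14) [+-+] → (-0.484791, 1.6238, -0.3527)–(-0.933072, 1.6238, -0.413015)  len=0.4523
  (v14,v18,v19) [+-+] → (-0.933072, 1.6238, -0.413015)–(-1.6238, 1.6238, -0.50596)  len=0.6970
  (v15,v20,v16) [+-+] → (-2.23742, 1.6238, 0)–(-1.85584, 1.6238, 0.525101)  len=0.6491
  (v16,v20,v21) [+--] → (-1.85584, 1.6238, 0.525101)–(-1.82278, 1.6238, 0.5706)  len=0.0562
  (v16,v21,v17) [+--] → (-1.82278, 1.6238, 0.5706)–(-1.6238, 1.6238, 0.50596)  len=0.2092
  (v18,v23,v19) [--+] → (-1.76929, 1.6238, -0.553225)–(-1.6238, 1.6238, -0.50596)  len=0.1530
  (v19,v23,v24) [+--] → (-1.76929, 1.6238, -0.553225)–(-1.82278, 1.6238, -0.5706)  len=0.0562
  (v19,v24,v15) [+-+] → (-1.82278, 1.6238, -0.5706)–(-2.15, 1.6238, -0.12032)  len=0.5566
  (v15,v24,v20) [+--] → (-2.15, 1.6238, -0.12032)–(-2.23742, 1.6238, 0)  len=0.1487

Chained into 2 loop(s):
  loop 1: 12 segments, perimeter = 4.8331
  loop 2: 12 segments, perimeter = 4.8331
Total perimeter = 9.666


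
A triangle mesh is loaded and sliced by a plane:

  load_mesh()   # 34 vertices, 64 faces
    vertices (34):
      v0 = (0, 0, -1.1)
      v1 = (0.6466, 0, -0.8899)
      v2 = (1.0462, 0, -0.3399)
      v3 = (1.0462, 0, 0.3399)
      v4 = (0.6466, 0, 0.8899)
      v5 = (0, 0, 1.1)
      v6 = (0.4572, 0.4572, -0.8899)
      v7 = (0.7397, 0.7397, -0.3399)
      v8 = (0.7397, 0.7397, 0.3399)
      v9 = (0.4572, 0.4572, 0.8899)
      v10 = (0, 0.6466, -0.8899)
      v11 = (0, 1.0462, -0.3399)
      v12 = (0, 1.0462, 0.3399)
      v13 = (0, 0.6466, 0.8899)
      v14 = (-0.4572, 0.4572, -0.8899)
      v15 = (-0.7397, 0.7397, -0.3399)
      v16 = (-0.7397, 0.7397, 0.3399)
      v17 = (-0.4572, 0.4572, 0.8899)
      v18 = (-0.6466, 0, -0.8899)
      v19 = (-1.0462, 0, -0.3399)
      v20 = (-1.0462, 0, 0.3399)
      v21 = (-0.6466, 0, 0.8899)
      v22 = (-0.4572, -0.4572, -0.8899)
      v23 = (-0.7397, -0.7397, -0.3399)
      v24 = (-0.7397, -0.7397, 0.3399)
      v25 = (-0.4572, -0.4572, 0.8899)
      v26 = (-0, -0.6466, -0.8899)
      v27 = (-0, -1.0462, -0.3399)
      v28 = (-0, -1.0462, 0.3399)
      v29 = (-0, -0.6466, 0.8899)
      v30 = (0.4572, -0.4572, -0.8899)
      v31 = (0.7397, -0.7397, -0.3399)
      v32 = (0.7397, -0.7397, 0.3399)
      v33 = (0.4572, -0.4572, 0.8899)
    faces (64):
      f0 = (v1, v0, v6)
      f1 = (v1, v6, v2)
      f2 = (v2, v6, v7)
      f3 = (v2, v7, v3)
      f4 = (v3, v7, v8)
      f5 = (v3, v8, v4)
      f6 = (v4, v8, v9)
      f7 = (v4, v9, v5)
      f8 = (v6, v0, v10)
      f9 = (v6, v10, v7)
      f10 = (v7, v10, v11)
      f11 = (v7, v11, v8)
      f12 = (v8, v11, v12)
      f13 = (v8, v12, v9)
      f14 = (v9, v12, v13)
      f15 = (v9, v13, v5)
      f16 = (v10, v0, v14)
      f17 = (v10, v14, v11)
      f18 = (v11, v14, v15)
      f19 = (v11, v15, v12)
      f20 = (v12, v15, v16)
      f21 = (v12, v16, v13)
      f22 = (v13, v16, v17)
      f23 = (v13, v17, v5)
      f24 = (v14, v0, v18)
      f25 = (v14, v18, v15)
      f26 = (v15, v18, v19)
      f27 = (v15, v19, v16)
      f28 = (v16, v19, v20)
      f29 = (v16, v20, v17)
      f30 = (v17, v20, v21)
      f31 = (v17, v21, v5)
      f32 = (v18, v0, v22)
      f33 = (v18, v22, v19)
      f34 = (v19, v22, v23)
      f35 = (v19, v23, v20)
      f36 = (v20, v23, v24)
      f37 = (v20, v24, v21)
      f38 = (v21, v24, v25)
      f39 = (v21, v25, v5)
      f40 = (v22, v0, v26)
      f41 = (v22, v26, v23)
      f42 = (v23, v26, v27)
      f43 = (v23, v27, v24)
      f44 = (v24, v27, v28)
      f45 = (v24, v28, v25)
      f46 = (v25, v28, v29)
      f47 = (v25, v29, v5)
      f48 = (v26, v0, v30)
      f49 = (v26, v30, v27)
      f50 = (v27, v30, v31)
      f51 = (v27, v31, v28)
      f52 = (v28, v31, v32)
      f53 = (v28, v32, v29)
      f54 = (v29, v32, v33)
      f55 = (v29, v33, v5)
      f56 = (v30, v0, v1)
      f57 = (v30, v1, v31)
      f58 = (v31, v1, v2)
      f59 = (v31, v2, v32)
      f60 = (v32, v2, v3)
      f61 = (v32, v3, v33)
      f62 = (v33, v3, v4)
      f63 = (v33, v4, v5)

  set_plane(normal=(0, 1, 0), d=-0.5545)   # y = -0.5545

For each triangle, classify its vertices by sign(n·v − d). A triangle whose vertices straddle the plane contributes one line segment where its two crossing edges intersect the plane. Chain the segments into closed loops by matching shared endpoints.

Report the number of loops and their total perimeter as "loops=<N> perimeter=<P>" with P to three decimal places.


Straddling triangles (20 of 64):
  (v19,v22,v23) [++-] → (-0.5545, -0.5545, -0.700466)–(-0.816439, -0.5545, -0.3399)  len=0.4457
  (v19,v23,v20) [+-+] → (-0.816439, -0.5545, -0.3399)–(-0.816439, -0.5545, -0.169697)  len=0.1702
  (v20,v23,v24) [+--] → (-0.816439, -0.5545, -0.169697)–(-0.816439, -0.5545, 0.3399)  len=0.5096
  (v20,v24,v21) [+-+] → (-0.816439, -0.5545, 0.3399)–(-0.71639, -0.5545, 0.477604)  len=0.1702
  (v21,v24,v25) [+-+] → (-0.71639, -0.5545, 0.477604)–(-0.5545, -0.5545, 0.700466)  len=0.2755
  (v22,v0,v26) [++-] → (0, -0.5545, -0.919826)–(-0.222324, -0.5545, -0.8899)  len=0.2243
  (v22,v26,v23) [+--] → (-0.222324, -0.5545, -0.8899)–(-0.5545, -0.5545, -0.700466)  len=0.3824
  (v24,v28,v25) [--+] → (-0.381673, -0.5545, 0.799043)–(-0.5545, -0.5545, 0.700466)  len=0.1990
  (v25,v28,v29) [+--] → (-0.381673, -0.5545, 0.799043)–(-0.222324, -0.5545, 0.8899)  len=0.1834
  (v25,v29,v5) [+-+] → (-0.222324, -0.5545, 0.8899)–(0, -0.5545, 0.919826)  len=0.2243
  (v26,v0,v30) [-++] → (0, -0.5545, -0.919826)–(0.222324, -0.5545, -0.8899)  len=0.2243
  (v26,v30,v27) [-+-] → (0.222324, -0.5545, -0.8899)–(0.381673, -0.5545, -0.799043)  len=0.1834
  (v27,v30,v31) [-+-] → (0.381673, -0.5545, -0.799043)–(0.5545, -0.5545, -0.700466)  len=0.1990
  (v29,v32,v33) [--+] → (0.5545, -0.5545, 0.700466)–(0.222324, -0.5545, 0.8899)  len=0.3824
  (v29,v33,v5) [-++] → (0.222324, -0.5545, 0.8899)–(0, -0.5545, 0.919826)  len=0.2243
  (v30,v1,v31) [++-] → (0.71639, -0.5545, -0.477604)–(0.5545, -0.5545, -0.700466)  len=0.2755
  (v31,v1,v2) [-++] → (0.71639, -0.5545, -0.477604)–(0.816439, -0.5545, -0.3399)  len=0.1702
  (v31,v2,v32) [-+-] → (0.816439, -0.5545, -0.3399)–(0.816439, -0.5545, 0.169697)  len=0.5096
  (v32,v2,v3) [-++] → (0.816439, -0.5545, 0.169697)–(0.816439, -0.5545, 0.3399)  len=0.1702
  (v32,v3,v33) [-++] → (0.816439, -0.5545, 0.3399)–(0.5545, -0.5545, 0.700466)  len=0.4457

Chained into 1 loop(s):
  loop 1: 20 segments, perimeter = 5.5692
Total perimeter = 5.569

loops=1 perimeter=5.569


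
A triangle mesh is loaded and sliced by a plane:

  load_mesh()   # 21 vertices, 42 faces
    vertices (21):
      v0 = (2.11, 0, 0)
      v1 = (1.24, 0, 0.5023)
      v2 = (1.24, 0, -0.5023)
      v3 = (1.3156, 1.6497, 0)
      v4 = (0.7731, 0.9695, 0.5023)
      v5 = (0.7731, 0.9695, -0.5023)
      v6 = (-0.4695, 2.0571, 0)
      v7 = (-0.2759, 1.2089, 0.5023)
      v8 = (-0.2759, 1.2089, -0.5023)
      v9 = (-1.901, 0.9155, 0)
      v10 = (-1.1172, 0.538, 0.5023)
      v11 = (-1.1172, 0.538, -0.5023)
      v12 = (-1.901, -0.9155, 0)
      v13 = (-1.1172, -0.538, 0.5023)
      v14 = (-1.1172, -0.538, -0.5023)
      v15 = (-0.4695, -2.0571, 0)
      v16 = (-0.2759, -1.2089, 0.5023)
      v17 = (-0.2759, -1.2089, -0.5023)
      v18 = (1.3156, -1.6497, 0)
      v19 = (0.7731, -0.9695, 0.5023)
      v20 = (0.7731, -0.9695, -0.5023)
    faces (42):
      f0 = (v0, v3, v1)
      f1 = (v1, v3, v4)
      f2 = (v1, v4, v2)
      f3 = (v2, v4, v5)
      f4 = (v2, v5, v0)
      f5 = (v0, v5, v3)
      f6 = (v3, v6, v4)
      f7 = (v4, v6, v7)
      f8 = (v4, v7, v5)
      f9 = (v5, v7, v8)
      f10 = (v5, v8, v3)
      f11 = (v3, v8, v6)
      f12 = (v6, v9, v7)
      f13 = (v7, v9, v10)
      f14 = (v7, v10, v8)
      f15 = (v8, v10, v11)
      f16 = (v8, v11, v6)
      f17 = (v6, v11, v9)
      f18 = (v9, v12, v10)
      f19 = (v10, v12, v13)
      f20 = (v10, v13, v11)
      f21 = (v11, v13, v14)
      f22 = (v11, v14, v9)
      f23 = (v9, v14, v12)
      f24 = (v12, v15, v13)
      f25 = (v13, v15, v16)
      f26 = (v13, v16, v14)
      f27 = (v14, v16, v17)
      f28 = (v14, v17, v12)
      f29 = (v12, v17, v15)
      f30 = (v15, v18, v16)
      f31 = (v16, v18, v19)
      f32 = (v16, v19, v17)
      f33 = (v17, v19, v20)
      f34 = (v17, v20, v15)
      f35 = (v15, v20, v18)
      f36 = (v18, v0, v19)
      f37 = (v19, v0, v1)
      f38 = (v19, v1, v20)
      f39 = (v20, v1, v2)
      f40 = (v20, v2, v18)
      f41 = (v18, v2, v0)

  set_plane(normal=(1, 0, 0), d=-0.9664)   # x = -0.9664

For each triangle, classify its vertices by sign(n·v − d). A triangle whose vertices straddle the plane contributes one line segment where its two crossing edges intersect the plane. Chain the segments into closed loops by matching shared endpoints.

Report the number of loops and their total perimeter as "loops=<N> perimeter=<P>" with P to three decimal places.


Straddling triangles (12 of 42):
  (v6,v9,v7) [+-+] → (-0.9664, 1.66083, 0)–(-0.9664, 1.08424, 0.288874)  len=0.6449
  (v7,v9,v10) [+--] → (-0.9664, 1.08424, 0.288874)–(-0.9664, 0.658256, 0.5023)  len=0.4765
  (v7,v10,v8) [+-+] → (-0.9664, 0.658256, 0.5023)–(-0.9664, 0.658256, 0.322229)  len=0.1801
  (v8,v10,v11) [+--] → (-0.9664, 0.658256, 0.322229)–(-0.9664, 0.658256, -0.5023)  len=0.8245
  (v8,v11,v6) [+-+] → (-0.9664, 0.658256, -0.5023)–(-0.9664, 0.891683, -0.385353)  len=0.2611
  (v6,v11,v9) [+--] → (-0.9664, 0.891683, -0.385353)–(-0.9664, 1.66083, 0)  len=0.8603
  (v12,v15,v13) [-+-] → (-0.9664, -1.66083, 0)–(-0.9664, -0.891683, 0.385353)  len=0.8603
  (v13,v15,v16) [-++] → (-0.9664, -0.891683, 0.385353)–(-0.9664, -0.658256, 0.5023)  len=0.2611
  (v13,v16,v14) [-+-] → (-0.9664, -0.658256, 0.5023)–(-0.9664, -0.658256, -0.322229)  len=0.8245
  (v14,v16,v17) [-++] → (-0.9664, -0.658256, -0.322229)–(-0.9664, -0.658256, -0.5023)  len=0.1801
  (v14,v17,v12) [-+-] → (-0.9664, -0.658256, -0.5023)–(-0.9664, -1.08424, -0.288874)  len=0.4765
  (v12,v17,v15) [-++] → (-0.9664, -1.08424, -0.288874)–(-0.9664, -1.66083, 0)  len=0.6449

Chained into 2 loop(s):
  loop 1: 6 segments, perimeter = 3.2473
  loop 2: 6 segments, perimeter = 3.2473
Total perimeter = 6.495

loops=2 perimeter=6.495


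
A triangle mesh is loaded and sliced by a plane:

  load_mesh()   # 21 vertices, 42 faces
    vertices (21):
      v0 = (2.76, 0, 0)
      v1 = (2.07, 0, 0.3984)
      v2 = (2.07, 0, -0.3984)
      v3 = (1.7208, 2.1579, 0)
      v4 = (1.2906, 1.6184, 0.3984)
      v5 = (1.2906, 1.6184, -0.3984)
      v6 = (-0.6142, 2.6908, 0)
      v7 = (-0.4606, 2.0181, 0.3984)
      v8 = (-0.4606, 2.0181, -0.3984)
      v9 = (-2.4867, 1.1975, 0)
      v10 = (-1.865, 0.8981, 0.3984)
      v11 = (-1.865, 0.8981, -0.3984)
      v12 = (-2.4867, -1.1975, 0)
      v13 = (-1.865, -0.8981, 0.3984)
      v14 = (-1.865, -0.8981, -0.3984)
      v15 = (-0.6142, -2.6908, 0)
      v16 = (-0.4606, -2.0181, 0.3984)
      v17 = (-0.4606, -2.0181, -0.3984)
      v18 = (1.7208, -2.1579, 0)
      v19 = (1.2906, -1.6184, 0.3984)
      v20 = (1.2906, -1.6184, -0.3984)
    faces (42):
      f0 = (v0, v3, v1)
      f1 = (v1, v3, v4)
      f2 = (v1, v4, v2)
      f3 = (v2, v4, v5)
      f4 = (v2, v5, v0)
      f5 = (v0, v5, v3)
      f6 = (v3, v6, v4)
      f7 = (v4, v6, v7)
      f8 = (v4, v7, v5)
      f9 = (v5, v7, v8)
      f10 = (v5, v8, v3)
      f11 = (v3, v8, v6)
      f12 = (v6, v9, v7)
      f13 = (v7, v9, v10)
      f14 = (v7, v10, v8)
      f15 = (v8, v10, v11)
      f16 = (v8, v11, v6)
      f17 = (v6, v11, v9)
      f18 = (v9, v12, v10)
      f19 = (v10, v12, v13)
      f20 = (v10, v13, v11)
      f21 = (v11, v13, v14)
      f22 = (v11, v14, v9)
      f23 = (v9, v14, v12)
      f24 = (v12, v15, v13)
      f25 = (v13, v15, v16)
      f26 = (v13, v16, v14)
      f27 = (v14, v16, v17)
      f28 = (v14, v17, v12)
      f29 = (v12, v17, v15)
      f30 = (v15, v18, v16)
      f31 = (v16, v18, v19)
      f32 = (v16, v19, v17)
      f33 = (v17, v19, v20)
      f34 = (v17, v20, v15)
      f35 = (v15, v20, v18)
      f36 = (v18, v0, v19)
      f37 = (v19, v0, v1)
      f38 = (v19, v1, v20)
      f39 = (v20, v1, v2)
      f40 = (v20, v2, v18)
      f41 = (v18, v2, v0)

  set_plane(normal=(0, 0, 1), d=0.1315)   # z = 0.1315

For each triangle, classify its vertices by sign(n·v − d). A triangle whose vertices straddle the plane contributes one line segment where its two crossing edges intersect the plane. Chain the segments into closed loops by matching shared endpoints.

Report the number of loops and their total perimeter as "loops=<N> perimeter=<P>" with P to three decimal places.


Straddling triangles (28 of 42):
  (v0,v3,v1) [--+] → (1.83606, 1.44564, 0.1315)–(2.53225, 0, 0.1315)  len=1.6045
  (v1,v3,v4) [+-+] → (1.83606, 1.44564, 0.1315)–(1.5788, 1.97983, 0.1315)  len=0.5929
  (v1,v4,v2) [++-] → (1.55167, 1.07629, 0.1315)–(2.07, 0, 0.1315)  len=1.1946
  (v2,v4,v5) [-+-] → (1.55167, 1.07629, 0.1315)–(1.2906, 1.6184, 0.1315)  len=0.6017
  (v3,v6,v4) [--+] → (0.0145179, 2.33683, 0.1315)–(1.5788, 1.97983, 0.1315)  len=1.6045
  (v4,v6,v7) [+-+] → (0.0145179, 2.33683, 0.1315)–(-0.563501, 2.46876, 0.1315)  len=0.5929
  (v4,v7,v5) [++-] → (0.12599, 1.88421, 0.1315)–(1.2906, 1.6184, 0.1315)  len=1.1946
  (v5,v7,v8) [-+-] → (0.12599, 1.88421, 0.1315)–(-0.4606, 2.0181, 0.1315)  len=0.6017
  (v6,v9,v7) [--+] → (-1.81794, 1.46836, 0.1315)–(-0.563501, 2.46876, 0.1315)  len=1.6045
  (v7,v9,v10) [+-+] → (-1.81794, 1.46836, 0.1315)–(-2.2815, 1.09868, 0.1315)  len=0.5929
  (v7,v10,v8) [++-] → (-1.39458, 1.27326, 0.1315)–(-0.4606, 2.0181, 0.1315)  len=1.1946
  (v8,v10,v11) [-+-] → (-1.39458, 1.27326, 0.1315)–(-1.865, 0.8981, 0.1315)  len=0.6017
  (v9,v12,v10) [--+] → (-2.2815, -0.505805, 0.1315)–(-2.2815, 1.09868, 0.1315)  len=1.6045
  (v10,v12,v13) [+-+] → (-2.2815, -0.505805, 0.1315)–(-2.2815, -1.09868, 0.1315)  len=0.5929
  (v10,v13,v11) [++-] → (-1.865, -0.296436, 0.1315)–(-1.865, 0.8981, 0.1315)  len=1.1945
  (v11,v13,v14) [-+-] → (-1.865, -0.296436, 0.1315)–(-1.865, -0.8981, 0.1315)  len=0.6017
  (v12,v15,v13) [--+] → (-1.02705, -2.09908, 0.1315)–(-2.2815, -1.09868, 0.1315)  len=1.6045
  (v13,v15,v16) [+-+] → (-1.02705, -2.09908, 0.1315)–(-0.563501, -2.46876, 0.1315)  len=0.5929
  (v13,v16,v14) [++-] → (-0.931025, -1.64294, 0.1315)–(-1.865, -0.8981, 0.1315)  len=1.1946
  (v14,v16,v17) [-+-] → (-0.931025, -1.64294, 0.1315)–(-0.4606, -2.0181, 0.1315)  len=0.6017
  (v15,v18,v16) [--+] → (1.00078, -2.11176, 0.1315)–(-0.563501, -2.46876, 0.1315)  len=1.6045
  (v16,v18,v19) [+-+] → (1.00078, -2.11176, 0.1315)–(1.5788, -1.97983, 0.1315)  len=0.5929
  (v16,v19,v17) [++-] → (0.70401, -1.75229, 0.1315)–(-0.4606, -2.0181, 0.1315)  len=1.1946
  (v17,v19,v20) [-+-] → (0.70401, -1.75229, 0.1315)–(1.2906, -1.6184, 0.1315)  len=0.6017
  (v18,v0,v19) [--+] → (2.27499, -0.534186, 0.1315)–(1.5788, -1.97983, 0.1315)  len=1.6045
  (v19,v0,v1) [+-+] → (2.27499, -0.534186, 0.1315)–(2.53225, 0, 0.1315)  len=0.5929
  (v19,v1,v20) [++-] → (1.80893, -0.542107, 0.1315)–(1.2906, -1.6184, 0.1315)  len=1.1946
  (v20,v1,v2) [-+-] → (1.80893, -0.542107, 0.1315)–(2.07, 0, 0.1315)  len=0.6017

Chained into 2 loop(s):
  loop 1: 14 segments, perimeter = 15.3819
  loop 2: 14 segments, perimeter = 12.5739
Total perimeter = 27.956

loops=2 perimeter=27.956


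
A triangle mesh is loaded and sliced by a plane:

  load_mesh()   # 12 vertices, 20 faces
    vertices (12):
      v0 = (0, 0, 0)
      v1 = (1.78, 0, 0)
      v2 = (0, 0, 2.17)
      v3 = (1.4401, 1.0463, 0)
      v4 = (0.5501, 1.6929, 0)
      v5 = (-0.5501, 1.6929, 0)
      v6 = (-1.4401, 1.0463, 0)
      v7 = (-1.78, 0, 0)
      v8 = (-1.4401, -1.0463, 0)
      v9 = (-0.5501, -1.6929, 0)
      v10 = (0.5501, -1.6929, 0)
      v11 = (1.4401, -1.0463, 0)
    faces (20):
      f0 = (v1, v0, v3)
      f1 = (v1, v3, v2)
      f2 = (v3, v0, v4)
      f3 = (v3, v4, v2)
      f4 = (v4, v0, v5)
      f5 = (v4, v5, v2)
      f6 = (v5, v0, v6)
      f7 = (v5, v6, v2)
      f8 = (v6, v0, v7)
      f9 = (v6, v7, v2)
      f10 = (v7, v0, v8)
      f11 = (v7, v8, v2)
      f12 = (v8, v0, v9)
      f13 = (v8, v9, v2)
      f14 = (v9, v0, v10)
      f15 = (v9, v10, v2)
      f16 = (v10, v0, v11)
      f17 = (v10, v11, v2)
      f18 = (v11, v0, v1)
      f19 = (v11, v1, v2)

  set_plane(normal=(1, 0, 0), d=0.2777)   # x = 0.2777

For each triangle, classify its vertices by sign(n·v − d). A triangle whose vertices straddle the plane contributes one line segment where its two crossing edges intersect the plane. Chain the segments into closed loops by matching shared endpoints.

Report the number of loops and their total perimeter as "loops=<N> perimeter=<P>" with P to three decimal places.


loops=1 perimeter=8.427

Straddling triangles (12 of 20):
  (v1,v0,v3) [+-+] → (0.2777, 0, 0)–(0.2777, 0.201762, 0)  len=0.2018
  (v1,v3,v2) [++-] → (0.2777, 0.201762, 1.75155)–(0.2777, 0, 1.83146)  len=0.2170
  (v3,v0,v4) [+-+] → (0.2777, 0.201762, 0)–(0.2777, 0.854605, 0)  len=0.6528
  (v3,v4,v2) [++-] → (0.2777, 0.854605, 1.07455)–(0.2777, 0.201762, 1.75155)  len=0.9405
  (v4,v0,v5) [+--] → (0.2777, 0.854605, 0)–(0.2777, 1.6929, 0)  len=0.8383
  (v4,v5,v2) [+--] → (0.2777, 1.6929, 0)–(0.2777, 0.854605, 1.07455)  len=1.3629
  (v9,v0,v10) [--+] → (0.2777, -0.854605, 0)–(0.2777, -1.6929, 0)  len=0.8383
  (v9,v10,v2) [-+-] → (0.2777, -1.6929, 0)–(0.2777, -0.854605, 1.07455)  len=1.3629
  (v10,v0,v11) [+-+] → (0.2777, -0.854605, 0)–(0.2777, -0.201762, 0)  len=0.6528
  (v10,v11,v2) [++-] → (0.2777, -0.201762, 1.75155)–(0.2777, -0.854605, 1.07455)  len=0.9405
  (v11,v0,v1) [+-+] → (0.2777, -0.201762, 0)–(0.2777, 0, 0)  len=0.2018
  (v11,v1,v2) [++-] → (0.2777, 0, 1.83146)–(0.2777, -0.201762, 1.75155)  len=0.2170

Chained into 1 loop(s):
  loop 1: 12 segments, perimeter = 8.4265
Total perimeter = 8.427


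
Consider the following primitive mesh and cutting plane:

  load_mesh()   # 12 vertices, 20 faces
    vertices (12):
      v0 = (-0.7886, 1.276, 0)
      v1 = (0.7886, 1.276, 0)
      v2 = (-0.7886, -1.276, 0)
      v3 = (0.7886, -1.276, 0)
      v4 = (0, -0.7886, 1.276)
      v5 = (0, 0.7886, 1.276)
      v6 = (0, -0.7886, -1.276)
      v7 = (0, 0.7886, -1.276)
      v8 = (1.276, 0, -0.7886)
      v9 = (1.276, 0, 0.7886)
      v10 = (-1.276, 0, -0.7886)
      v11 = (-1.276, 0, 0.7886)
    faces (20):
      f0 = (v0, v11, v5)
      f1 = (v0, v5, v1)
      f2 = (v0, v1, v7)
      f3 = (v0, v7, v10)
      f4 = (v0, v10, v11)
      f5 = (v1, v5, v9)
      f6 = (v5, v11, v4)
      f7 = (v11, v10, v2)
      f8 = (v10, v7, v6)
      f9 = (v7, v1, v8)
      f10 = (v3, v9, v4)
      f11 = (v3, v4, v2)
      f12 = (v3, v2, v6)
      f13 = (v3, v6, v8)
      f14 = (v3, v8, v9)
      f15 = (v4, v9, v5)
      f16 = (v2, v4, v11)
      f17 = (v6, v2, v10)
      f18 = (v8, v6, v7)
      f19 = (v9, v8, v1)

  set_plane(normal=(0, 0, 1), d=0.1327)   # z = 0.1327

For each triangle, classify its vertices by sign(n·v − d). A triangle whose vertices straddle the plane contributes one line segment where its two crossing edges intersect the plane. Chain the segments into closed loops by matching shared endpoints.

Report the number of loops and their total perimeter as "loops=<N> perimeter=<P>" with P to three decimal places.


Straddling triangles (10 of 20):
  (v0,v11,v5) [-++] → (-0.870616, 1.06128, 0.1327)–(-0.706588, 1.22531, 0.1327)  len=0.2320
  (v0,v5,v1) [-+-] → (-0.706588, 1.22531, 0.1327)–(0.706588, 1.22531, 0.1327)  len=1.4132
  (v0,v10,v11) [--+] → (-1.276, 0, 0.1327)–(-0.870616, 1.06128, 0.1327)  len=1.1361
  (v1,v5,v9) [-++] → (0.706588, 1.22531, 0.1327)–(0.870616, 1.06128, 0.1327)  len=0.2320
  (v11,v10,v2) [+--] → (-1.276, 0, 0.1327)–(-0.870616, -1.06128, 0.1327)  len=1.1361
  (v3,v9,v4) [-++] → (0.870616, -1.06128, 0.1327)–(0.706588, -1.22531, 0.1327)  len=0.2320
  (v3,v4,v2) [-+-] → (0.706588, -1.22531, 0.1327)–(-0.706588, -1.22531, 0.1327)  len=1.4132
  (v3,v8,v9) [--+] → (1.276, 0, 0.1327)–(0.870616, -1.06128, 0.1327)  len=1.1361
  (v2,v4,v11) [-++] → (-0.706588, -1.22531, 0.1327)–(-0.870616, -1.06128, 0.1327)  len=0.2320
  (v9,v8,v1) [+--] → (1.276, 0, 0.1327)–(0.870616, 1.06128, 0.1327)  len=1.1361

Chained into 1 loop(s):
  loop 1: 10 segments, perimeter = 8.2985
Total perimeter = 8.299

loops=1 perimeter=8.299


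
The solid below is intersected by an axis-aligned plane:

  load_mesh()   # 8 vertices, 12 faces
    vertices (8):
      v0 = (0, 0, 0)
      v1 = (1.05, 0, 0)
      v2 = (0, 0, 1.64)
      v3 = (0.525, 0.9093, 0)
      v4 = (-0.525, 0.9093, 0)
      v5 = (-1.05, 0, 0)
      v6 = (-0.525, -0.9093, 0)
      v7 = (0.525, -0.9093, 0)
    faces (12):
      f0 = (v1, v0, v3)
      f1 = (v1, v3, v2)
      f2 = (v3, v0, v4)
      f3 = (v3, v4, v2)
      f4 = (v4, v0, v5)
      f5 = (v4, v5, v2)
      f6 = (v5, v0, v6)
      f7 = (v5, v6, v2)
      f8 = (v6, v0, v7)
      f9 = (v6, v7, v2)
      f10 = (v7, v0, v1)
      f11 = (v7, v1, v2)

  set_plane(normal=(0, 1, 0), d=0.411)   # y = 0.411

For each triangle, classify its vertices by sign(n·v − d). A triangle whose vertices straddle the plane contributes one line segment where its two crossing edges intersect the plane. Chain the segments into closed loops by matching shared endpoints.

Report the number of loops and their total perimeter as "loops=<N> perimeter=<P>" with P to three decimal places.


Straddling triangles (6 of 12):
  (v1,v0,v3) [--+] → (0.237298, 0.411, 0)–(0.812702, 0.411, 0)  len=0.5754
  (v1,v3,v2) [-+-] → (0.812702, 0.411, 0)–(0.237298, 0.411, 0.898726)  len=1.0671
  (v3,v0,v4) [+-+] → (0.237298, 0.411, 0)–(-0.237298, 0.411, 0)  len=0.4746
  (v3,v4,v2) [++-] → (-0.237298, 0.411, 0.898726)–(0.237298, 0.411, 0.898726)  len=0.4746
  (v4,v0,v5) [+--] → (-0.237298, 0.411, 0)–(-0.812702, 0.411, 0)  len=0.5754
  (v4,v5,v2) [+--] → (-0.812702, 0.411, 0)–(-0.237298, 0.411, 0.898726)  len=1.0671

Chained into 1 loop(s):
  loop 1: 6 segments, perimeter = 4.2343
Total perimeter = 4.234

loops=1 perimeter=4.234


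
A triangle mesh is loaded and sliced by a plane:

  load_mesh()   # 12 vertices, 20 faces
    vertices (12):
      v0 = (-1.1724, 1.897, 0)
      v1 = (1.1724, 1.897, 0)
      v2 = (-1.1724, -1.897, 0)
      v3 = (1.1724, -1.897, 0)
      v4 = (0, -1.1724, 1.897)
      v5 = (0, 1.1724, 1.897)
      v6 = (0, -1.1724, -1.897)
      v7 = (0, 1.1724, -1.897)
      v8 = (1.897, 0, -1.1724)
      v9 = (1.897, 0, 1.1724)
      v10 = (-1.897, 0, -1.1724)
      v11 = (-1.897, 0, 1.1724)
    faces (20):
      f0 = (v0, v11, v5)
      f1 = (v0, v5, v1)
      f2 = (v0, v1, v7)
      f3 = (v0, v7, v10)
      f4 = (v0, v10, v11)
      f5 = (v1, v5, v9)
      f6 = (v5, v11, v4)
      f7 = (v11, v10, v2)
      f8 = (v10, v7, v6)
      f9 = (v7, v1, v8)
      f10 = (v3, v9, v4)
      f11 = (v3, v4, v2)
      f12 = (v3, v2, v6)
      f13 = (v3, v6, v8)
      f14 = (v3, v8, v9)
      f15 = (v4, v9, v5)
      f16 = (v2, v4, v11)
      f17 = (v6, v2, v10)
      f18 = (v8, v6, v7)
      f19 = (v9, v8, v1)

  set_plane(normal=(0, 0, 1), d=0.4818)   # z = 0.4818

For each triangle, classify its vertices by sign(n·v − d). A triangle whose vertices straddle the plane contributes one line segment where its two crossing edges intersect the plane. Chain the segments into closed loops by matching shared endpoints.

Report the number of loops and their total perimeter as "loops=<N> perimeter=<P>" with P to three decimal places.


Straddling triangles (10 of 20):
  (v0,v11,v5) [-++] → (-1.47018, 1.11742, 0.4818)–(-0.874634, 1.71297, 0.4818)  len=0.8422
  (v0,v5,v1) [-+-] → (-0.874634, 1.71297, 0.4818)–(0.874634, 1.71297, 0.4818)  len=1.7493
  (v0,v10,v11) [--+] → (-1.897, 0, 0.4818)–(-1.47018, 1.11742, 0.4818)  len=1.1962
  (v1,v5,v9) [-++] → (0.874634, 1.71297, 0.4818)–(1.47018, 1.11742, 0.4818)  len=0.8422
  (v11,v10,v2) [+--] → (-1.897, 0, 0.4818)–(-1.47018, -1.11742, 0.4818)  len=1.1962
  (v3,v9,v4) [-++] → (1.47018, -1.11742, 0.4818)–(0.874634, -1.71297, 0.4818)  len=0.8422
  (v3,v4,v2) [-+-] → (0.874634, -1.71297, 0.4818)–(-0.874634, -1.71297, 0.4818)  len=1.7493
  (v3,v8,v9) [--+] → (1.897, 0, 0.4818)–(1.47018, -1.11742, 0.4818)  len=1.1962
  (v2,v4,v11) [-++] → (-0.874634, -1.71297, 0.4818)–(-1.47018, -1.11742, 0.4818)  len=0.8422
  (v9,v8,v1) [+--] → (1.897, 0, 0.4818)–(1.47018, 1.11742, 0.4818)  len=1.1962

Chained into 1 loop(s):
  loop 1: 10 segments, perimeter = 11.6521
Total perimeter = 11.652

loops=1 perimeter=11.652


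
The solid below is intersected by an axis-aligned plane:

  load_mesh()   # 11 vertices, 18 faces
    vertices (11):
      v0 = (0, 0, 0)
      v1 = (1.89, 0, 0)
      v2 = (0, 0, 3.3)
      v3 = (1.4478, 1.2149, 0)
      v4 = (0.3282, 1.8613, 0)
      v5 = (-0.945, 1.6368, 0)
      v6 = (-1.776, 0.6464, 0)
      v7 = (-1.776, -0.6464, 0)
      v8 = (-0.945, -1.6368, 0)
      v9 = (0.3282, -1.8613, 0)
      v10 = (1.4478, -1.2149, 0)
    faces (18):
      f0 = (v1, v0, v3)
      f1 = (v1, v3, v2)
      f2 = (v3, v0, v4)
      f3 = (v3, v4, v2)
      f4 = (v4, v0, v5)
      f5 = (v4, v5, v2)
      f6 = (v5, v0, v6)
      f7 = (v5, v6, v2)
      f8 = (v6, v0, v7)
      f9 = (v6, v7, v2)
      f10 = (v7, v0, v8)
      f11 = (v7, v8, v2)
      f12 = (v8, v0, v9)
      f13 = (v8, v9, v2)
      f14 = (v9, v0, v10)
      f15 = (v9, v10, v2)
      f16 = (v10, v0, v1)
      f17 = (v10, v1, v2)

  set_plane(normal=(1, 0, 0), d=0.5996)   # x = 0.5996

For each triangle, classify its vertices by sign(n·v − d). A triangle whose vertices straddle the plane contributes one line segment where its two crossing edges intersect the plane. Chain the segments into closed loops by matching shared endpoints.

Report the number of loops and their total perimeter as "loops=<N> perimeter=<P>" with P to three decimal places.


loops=1 perimeter=9.154

Straddling triangles (8 of 18):
  (v1,v0,v3) [+-+] → (0.5996, 0, 0)–(0.5996, 0.503145, 0)  len=0.5031
  (v1,v3,v2) [++-] → (0.5996, 0.503145, 1.93332)–(0.5996, 0, 2.25308)  len=0.5962
  (v3,v0,v4) [+--] → (0.5996, 0.503145, 0)–(0.5996, 1.70461, 0)  len=1.2015
  (v3,v4,v2) [+--] → (0.5996, 1.70461, 0)–(0.5996, 0.503145, 1.93332)  len=2.2762
  (v9,v0,v10) [--+] → (0.5996, -0.503145, 0)–(0.5996, -1.70461, 0)  len=1.2015
  (v9,v10,v2) [-+-] → (0.5996, -1.70461, 0)–(0.5996, -0.503145, 1.93332)  len=2.2762
  (v10,v0,v1) [+-+] → (0.5996, -0.503145, 0)–(0.5996, 0, 0)  len=0.5031
  (v10,v1,v2) [++-] → (0.5996, 0, 2.25308)–(0.5996, -0.503145, 1.93332)  len=0.5962

Chained into 1 loop(s):
  loop 1: 8 segments, perimeter = 9.1540
Total perimeter = 9.154


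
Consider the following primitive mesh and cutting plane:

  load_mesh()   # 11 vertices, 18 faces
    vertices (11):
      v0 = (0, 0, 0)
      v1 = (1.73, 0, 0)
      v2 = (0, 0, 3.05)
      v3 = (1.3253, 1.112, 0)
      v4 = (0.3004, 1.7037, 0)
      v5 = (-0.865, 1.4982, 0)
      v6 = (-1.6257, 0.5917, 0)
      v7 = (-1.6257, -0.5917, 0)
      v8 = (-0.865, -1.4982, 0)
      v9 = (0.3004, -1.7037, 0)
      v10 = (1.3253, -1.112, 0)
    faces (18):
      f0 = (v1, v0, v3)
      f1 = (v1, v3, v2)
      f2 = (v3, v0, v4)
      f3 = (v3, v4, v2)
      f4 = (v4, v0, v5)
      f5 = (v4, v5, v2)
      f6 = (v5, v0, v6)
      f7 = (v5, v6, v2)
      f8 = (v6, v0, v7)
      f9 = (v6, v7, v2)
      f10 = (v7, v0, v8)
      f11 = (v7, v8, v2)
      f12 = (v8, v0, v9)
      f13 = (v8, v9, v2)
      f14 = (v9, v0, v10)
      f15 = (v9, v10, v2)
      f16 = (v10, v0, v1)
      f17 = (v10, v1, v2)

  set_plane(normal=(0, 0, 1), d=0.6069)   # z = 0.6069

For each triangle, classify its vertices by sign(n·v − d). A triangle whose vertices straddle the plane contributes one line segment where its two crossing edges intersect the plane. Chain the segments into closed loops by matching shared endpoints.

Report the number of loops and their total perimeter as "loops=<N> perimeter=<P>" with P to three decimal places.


loops=1 perimeter=8.531

Straddling triangles (9 of 18):
  (v1,v3,v2) [--+] → (1.06159, 0.89073, 0.6069)–(1.38576, 0, 0.6069)  len=0.9479
  (v3,v4,v2) [--+] → (0.240625, 1.36469, 0.6069)–(1.06159, 0.89073, 0.6069)  len=0.9480
  (v4,v5,v2) [--+] → (-0.692879, 1.20008, 0.6069)–(0.240625, 1.36469, 0.6069)  len=0.9479
  (v5,v6,v2) [--+] → (-1.30221, 0.473961, 0.6069)–(-0.692879, 1.20008, 0.6069)  len=0.9479
  (v6,v7,v2) [--+] → (-1.30221, -0.473961, 0.6069)–(-1.30221, 0.473961, 0.6069)  len=0.9479
  (v7,v8,v2) [--+] → (-0.692879, -1.20008, 0.6069)–(-1.30221, -0.473961, 0.6069)  len=0.9479
  (v8,v9,v2) [--+] → (0.240625, -1.36469, 0.6069)–(-0.692879, -1.20008, 0.6069)  len=0.9479
  (v9,v10,v2) [--+] → (1.06159, -0.89073, 0.6069)–(0.240625, -1.36469, 0.6069)  len=0.9480
  (v10,v1,v2) [--+] → (1.38576, 0, 0.6069)–(1.06159, -0.89073, 0.6069)  len=0.9479

Chained into 1 loop(s):
  loop 1: 9 segments, perimeter = 8.5312
Total perimeter = 8.531


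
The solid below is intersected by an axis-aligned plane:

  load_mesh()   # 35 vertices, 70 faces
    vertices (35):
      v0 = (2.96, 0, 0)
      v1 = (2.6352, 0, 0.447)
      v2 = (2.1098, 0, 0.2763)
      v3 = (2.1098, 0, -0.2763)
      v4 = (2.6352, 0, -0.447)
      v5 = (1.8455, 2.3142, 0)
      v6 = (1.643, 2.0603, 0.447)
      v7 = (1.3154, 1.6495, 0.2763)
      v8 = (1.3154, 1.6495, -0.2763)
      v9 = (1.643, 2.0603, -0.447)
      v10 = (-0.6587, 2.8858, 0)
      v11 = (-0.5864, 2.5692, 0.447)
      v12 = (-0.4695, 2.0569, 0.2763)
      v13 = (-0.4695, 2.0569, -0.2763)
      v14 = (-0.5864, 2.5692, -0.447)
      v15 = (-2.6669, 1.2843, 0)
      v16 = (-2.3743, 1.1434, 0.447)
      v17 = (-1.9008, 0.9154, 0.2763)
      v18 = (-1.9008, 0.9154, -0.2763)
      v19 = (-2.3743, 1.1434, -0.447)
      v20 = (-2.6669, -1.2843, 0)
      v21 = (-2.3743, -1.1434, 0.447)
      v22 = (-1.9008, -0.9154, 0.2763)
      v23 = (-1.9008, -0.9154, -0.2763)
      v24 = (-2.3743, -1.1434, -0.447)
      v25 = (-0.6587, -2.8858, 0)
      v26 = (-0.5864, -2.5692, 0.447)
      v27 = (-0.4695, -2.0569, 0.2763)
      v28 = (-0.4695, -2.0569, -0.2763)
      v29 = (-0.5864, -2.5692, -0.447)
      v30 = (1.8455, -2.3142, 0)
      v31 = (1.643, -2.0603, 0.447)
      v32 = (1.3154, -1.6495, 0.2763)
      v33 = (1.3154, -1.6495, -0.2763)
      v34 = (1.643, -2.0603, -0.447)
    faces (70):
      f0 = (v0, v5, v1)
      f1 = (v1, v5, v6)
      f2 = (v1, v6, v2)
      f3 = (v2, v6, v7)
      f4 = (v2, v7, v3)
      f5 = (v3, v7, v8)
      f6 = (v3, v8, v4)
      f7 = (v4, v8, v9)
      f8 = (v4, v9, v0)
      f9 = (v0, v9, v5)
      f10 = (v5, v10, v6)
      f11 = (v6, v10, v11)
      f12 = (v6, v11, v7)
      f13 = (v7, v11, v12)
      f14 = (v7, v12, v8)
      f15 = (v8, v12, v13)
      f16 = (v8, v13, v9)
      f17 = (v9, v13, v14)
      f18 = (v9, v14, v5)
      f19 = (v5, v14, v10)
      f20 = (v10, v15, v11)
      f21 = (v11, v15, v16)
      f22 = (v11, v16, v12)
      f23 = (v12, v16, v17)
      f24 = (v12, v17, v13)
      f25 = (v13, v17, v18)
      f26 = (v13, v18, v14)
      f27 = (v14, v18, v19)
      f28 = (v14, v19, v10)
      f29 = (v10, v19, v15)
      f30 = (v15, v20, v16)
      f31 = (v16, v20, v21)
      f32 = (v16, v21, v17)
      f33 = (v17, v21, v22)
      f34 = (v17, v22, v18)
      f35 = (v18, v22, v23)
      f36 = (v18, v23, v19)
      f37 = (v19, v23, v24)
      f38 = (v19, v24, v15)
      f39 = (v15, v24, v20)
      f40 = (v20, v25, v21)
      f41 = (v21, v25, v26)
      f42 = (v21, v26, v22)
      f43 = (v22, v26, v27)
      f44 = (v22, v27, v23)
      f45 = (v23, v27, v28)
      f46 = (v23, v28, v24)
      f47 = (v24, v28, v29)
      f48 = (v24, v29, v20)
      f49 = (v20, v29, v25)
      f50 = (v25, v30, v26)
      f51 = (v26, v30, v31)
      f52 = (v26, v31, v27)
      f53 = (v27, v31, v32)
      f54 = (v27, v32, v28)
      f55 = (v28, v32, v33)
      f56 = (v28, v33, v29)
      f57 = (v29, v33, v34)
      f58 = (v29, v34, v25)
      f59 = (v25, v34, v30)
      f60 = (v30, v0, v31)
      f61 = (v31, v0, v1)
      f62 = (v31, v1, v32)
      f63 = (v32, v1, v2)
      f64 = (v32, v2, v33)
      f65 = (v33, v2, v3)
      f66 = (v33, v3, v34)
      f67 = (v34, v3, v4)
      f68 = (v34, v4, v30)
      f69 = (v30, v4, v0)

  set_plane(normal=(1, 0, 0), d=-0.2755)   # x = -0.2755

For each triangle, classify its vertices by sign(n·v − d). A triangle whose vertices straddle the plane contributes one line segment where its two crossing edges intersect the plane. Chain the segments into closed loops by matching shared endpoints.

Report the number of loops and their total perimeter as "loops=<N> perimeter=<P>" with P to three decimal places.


loops=2 perimeter=5.318

Straddling triangles (20 of 70):
  (v5,v10,v6) [+-+] → (-0.2755, 2.79833, 0)–(-0.2755, 2.74837, 0.0744191)  len=0.0896
  (v6,v10,v11) [+--] → (-0.2755, 2.74837, 0.0744191)–(-0.2755, 2.49823, 0.447)  len=0.4488
  (v6,v11,v7) [+-+] → (-0.2755, 2.49823, 0.447)–(-0.2755, 2.41885, 0.419095)  len=0.0841
  (v7,v11,v12) [+--] → (-0.2755, 2.41885, 0.419095)–(-0.2755, 2.01262, 0.2763)  len=0.4306
  (v7,v12,v8) [+-+] → (-0.2755, 2.01262, 0.2763)–(-0.2755, 2.01262, 0.216238)  len=0.0601
  (v8,v12,v13) [+--] → (-0.2755, 2.01262, 0.216238)–(-0.2755, 2.01262, -0.2763)  len=0.4925
  (v8,v13,v9) [+-+] → (-0.2755, 2.01262, -0.2763)–(-0.2755, 2.05721, -0.291976)  len=0.0473
  (v9,v13,v14) [+--] → (-0.2755, 2.05721, -0.291976)–(-0.2755, 2.49823, -0.447)  len=0.4675
  (v9,v14,v5) [+-+] → (-0.2755, 2.49823, -0.447)–(-0.2755, 2.5366, -0.389854)  len=0.0688
  (v5,v14,v10) [+--] → (-0.2755, 2.5366, -0.389854)–(-0.2755, 2.79833, 0)  len=0.4696
  (v25,v30,v26) [-+-] → (-0.2755, -2.79833, 0)–(-0.2755, -2.5366, 0.389854)  len=0.4696
  (v26,v30,v31) [-++] → (-0.2755, -2.5366, 0.389854)–(-0.2755, -2.49823, 0.447)  len=0.0688
  (v26,v31,v27) [-+-] → (-0.2755, -2.49823, 0.447)–(-0.2755, -2.05721, 0.291976)  len=0.4675
  (v27,v31,v32) [-++] → (-0.2755, -2.05721, 0.291976)–(-0.2755, -2.01262, 0.2763)  len=0.0473
  (v27,v32,v28) [-+-] → (-0.2755, -2.01262, 0.2763)–(-0.2755, -2.01262, -0.216238)  len=0.4925
  (v28,v32,v33) [-++] → (-0.2755, -2.01262, -0.216238)–(-0.2755, -2.01262, -0.2763)  len=0.0601
  (v28,v33,v29) [-+-] → (-0.2755, -2.01262, -0.2763)–(-0.2755, -2.41885, -0.419095)  len=0.4306
  (v29,v33,v34) [-++] → (-0.2755, -2.41885, -0.419095)–(-0.2755, -2.49823, -0.447)  len=0.0841
  (v29,v34,v25) [-+-] → (-0.2755, -2.49823, -0.447)–(-0.2755, -2.74837, -0.0744191)  len=0.4488
  (v25,v34,v30) [-++] → (-0.2755, -2.74837, -0.0744191)–(-0.2755, -2.79833, 0)  len=0.0896

Chained into 2 loop(s):
  loop 1: 10 segments, perimeter = 2.6589
  loop 2: 10 segments, perimeter = 2.6589
Total perimeter = 5.318
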